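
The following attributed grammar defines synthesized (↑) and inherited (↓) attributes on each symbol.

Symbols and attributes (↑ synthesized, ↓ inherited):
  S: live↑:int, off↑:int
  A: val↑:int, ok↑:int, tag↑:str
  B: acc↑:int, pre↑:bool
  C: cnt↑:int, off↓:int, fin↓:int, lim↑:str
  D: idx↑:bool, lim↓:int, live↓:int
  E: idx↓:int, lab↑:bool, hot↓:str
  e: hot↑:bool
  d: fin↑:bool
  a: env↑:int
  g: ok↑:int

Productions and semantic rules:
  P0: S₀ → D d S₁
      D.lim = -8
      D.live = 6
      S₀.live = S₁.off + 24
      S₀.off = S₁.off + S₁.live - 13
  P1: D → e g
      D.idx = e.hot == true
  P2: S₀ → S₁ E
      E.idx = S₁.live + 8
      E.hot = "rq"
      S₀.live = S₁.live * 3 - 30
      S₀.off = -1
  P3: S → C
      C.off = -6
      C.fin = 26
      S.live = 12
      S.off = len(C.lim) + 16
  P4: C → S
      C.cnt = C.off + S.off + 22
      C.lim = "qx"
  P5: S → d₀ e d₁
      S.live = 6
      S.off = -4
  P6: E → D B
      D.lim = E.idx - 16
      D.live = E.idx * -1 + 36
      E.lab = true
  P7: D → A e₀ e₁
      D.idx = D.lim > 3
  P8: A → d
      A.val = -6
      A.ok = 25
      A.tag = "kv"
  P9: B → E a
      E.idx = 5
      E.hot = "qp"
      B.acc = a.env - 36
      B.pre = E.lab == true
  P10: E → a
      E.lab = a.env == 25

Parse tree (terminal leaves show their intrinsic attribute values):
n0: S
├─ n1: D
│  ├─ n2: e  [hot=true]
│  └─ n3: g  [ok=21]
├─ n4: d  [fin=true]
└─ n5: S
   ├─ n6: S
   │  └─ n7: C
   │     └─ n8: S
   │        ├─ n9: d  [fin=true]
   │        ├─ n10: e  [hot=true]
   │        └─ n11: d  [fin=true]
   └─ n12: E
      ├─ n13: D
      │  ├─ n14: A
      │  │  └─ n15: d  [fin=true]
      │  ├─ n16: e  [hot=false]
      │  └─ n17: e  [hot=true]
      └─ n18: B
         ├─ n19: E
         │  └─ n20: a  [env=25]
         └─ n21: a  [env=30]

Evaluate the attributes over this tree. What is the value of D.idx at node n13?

1. n1.lim = -8  [-8]
2. n1.live = 6  [6]
3. n2.hot = true  [terminal]
4. n3.ok = 21  [terminal]
5. n1.idx = true  [e.hot == true]
6. n4.fin = true  [terminal]
7. n7.off = -6  [-6]
8. n7.fin = 26  [26]
9. n9.fin = true  [terminal]
10. n10.hot = true  [terminal]
11. n11.fin = true  [terminal]
12. n8.live = 6  [6]
13. n8.off = -4  [-4]
14. n7.cnt = 12  [C.off + S.off + 22]
15. n7.lim = "qx"  ["qx"]
16. n6.live = 12  [12]
17. n6.off = 18  [len(C.lim) + 16]
18. n12.idx = 20  [S₁.live + 8]
19. n12.hot = "rq"  ["rq"]
20. n13.lim = 4  [E.idx - 16]
21. n13.live = 16  [E.idx * -1 + 36]
22. n15.fin = true  [terminal]
23. n14.val = -6  [-6]
24. n14.ok = 25  [25]
25. n14.tag = "kv"  ["kv"]
26. n16.hot = false  [terminal]
27. n17.hot = true  [terminal]
28. n13.idx = true  [D.lim > 3]
29. n19.idx = 5  [5]
30. n19.hot = "qp"  ["qp"]
31. n20.env = 25  [terminal]
32. n19.lab = true  [a.env == 25]
33. n21.env = 30  [terminal]
34. n18.acc = -6  [a.env - 36]
35. n18.pre = true  [E.lab == true]
36. n12.lab = true  [true]
37. n5.live = 6  [S₁.live * 3 - 30]
38. n5.off = -1  [-1]
39. n0.live = 23  [S₁.off + 24]
40. n0.off = -8  [S₁.off + S₁.live - 13]

true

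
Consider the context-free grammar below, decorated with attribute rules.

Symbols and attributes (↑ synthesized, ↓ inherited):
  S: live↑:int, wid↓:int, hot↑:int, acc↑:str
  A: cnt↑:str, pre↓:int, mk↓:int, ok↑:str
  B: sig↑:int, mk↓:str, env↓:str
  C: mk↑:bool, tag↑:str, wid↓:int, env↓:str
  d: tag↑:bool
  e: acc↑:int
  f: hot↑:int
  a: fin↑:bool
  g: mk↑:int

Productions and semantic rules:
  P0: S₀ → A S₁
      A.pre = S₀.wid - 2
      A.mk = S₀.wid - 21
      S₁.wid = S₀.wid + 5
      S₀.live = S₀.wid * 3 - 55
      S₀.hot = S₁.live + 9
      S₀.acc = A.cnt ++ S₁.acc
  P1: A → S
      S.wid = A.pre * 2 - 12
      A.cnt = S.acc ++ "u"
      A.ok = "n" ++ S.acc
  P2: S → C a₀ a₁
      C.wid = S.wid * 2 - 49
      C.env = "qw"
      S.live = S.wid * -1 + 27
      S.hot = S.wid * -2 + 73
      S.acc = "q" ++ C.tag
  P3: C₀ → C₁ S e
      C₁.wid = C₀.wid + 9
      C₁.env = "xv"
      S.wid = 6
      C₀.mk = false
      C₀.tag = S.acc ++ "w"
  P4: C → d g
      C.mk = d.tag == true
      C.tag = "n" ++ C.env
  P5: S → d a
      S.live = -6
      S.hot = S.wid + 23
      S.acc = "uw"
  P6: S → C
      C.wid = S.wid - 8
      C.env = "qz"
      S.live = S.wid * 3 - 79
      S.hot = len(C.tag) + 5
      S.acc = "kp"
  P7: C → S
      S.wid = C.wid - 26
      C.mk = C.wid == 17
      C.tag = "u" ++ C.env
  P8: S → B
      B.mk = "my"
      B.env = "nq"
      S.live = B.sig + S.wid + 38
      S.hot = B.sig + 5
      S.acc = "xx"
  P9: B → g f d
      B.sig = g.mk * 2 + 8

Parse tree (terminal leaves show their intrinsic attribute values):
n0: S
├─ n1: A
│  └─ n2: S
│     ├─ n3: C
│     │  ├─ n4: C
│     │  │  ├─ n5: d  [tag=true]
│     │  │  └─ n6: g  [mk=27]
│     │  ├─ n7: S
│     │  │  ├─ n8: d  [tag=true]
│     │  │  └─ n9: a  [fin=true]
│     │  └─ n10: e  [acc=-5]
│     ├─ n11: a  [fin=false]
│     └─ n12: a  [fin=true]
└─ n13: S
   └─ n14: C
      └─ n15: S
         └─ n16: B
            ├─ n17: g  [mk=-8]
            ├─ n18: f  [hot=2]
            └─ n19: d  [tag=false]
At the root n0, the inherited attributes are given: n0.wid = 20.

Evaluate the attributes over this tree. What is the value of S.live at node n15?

21

1. n0.wid = 20  [given at root]
2. n1.pre = 18  [S₀.wid - 2]
3. n1.mk = -1  [S₀.wid - 21]
4. n2.wid = 24  [A.pre * 2 - 12]
5. n3.wid = -1  [S.wid * 2 - 49]
6. n3.env = "qw"  ["qw"]
7. n4.wid = 8  [C₀.wid + 9]
8. n4.env = "xv"  ["xv"]
9. n5.tag = true  [terminal]
10. n6.mk = 27  [terminal]
11. n4.mk = true  [d.tag == true]
12. n4.tag = "nxv"  ["n" ++ C.env]
13. n7.wid = 6  [6]
14. n8.tag = true  [terminal]
15. n9.fin = true  [terminal]
16. n7.live = -6  [-6]
17. n7.hot = 29  [S.wid + 23]
18. n7.acc = "uw"  ["uw"]
19. n10.acc = -5  [terminal]
20. n3.mk = false  [false]
21. n3.tag = "uww"  [S.acc ++ "w"]
22. n11.fin = false  [terminal]
23. n12.fin = true  [terminal]
24. n2.live = 3  [S.wid * -1 + 27]
25. n2.hot = 25  [S.wid * -2 + 73]
26. n2.acc = "quww"  ["q" ++ C.tag]
27. n1.cnt = "quwwu"  [S.acc ++ "u"]
28. n1.ok = "nquww"  ["n" ++ S.acc]
29. n13.wid = 25  [S₀.wid + 5]
30. n14.wid = 17  [S.wid - 8]
31. n14.env = "qz"  ["qz"]
32. n15.wid = -9  [C.wid - 26]
33. n16.mk = "my"  ["my"]
34. n16.env = "nq"  ["nq"]
35. n17.mk = -8  [terminal]
36. n18.hot = 2  [terminal]
37. n19.tag = false  [terminal]
38. n16.sig = -8  [g.mk * 2 + 8]
39. n15.live = 21  [B.sig + S.wid + 38]
40. n15.hot = -3  [B.sig + 5]
41. n15.acc = "xx"  ["xx"]
42. n14.mk = true  [C.wid == 17]
43. n14.tag = "uqz"  ["u" ++ C.env]
44. n13.live = -4  [S.wid * 3 - 79]
45. n13.hot = 8  [len(C.tag) + 5]
46. n13.acc = "kp"  ["kp"]
47. n0.live = 5  [S₀.wid * 3 - 55]
48. n0.hot = 5  [S₁.live + 9]
49. n0.acc = "quwwukp"  [A.cnt ++ S₁.acc]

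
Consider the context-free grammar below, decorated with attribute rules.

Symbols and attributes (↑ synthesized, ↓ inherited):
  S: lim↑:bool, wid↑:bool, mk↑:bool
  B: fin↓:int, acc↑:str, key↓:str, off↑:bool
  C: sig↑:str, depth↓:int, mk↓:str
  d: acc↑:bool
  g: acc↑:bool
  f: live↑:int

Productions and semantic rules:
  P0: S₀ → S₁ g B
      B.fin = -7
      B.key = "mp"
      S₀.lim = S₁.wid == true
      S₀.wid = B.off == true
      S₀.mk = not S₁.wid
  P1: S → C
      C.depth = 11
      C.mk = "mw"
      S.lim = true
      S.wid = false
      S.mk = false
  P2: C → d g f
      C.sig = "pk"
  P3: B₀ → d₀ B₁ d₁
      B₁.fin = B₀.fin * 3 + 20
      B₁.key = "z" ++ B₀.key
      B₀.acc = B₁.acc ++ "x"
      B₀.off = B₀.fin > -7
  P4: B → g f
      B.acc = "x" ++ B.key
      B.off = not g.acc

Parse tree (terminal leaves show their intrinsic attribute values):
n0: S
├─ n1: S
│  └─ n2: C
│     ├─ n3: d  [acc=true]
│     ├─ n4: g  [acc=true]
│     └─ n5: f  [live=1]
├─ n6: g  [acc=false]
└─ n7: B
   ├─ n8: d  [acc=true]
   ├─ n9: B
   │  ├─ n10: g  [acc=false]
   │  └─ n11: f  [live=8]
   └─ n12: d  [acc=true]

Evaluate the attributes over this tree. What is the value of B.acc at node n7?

"xzmpx"

1. n2.depth = 11  [11]
2. n2.mk = "mw"  ["mw"]
3. n3.acc = true  [terminal]
4. n4.acc = true  [terminal]
5. n5.live = 1  [terminal]
6. n2.sig = "pk"  ["pk"]
7. n1.lim = true  [true]
8. n1.wid = false  [false]
9. n1.mk = false  [false]
10. n6.acc = false  [terminal]
11. n7.fin = -7  [-7]
12. n7.key = "mp"  ["mp"]
13. n8.acc = true  [terminal]
14. n9.fin = -1  [B₀.fin * 3 + 20]
15. n9.key = "zmp"  ["z" ++ B₀.key]
16. n10.acc = false  [terminal]
17. n11.live = 8  [terminal]
18. n9.acc = "xzmp"  ["x" ++ B.key]
19. n9.off = true  [not g.acc]
20. n12.acc = true  [terminal]
21. n7.acc = "xzmpx"  [B₁.acc ++ "x"]
22. n7.off = false  [B₀.fin > -7]
23. n0.lim = false  [S₁.wid == true]
24. n0.wid = false  [B.off == true]
25. n0.mk = true  [not S₁.wid]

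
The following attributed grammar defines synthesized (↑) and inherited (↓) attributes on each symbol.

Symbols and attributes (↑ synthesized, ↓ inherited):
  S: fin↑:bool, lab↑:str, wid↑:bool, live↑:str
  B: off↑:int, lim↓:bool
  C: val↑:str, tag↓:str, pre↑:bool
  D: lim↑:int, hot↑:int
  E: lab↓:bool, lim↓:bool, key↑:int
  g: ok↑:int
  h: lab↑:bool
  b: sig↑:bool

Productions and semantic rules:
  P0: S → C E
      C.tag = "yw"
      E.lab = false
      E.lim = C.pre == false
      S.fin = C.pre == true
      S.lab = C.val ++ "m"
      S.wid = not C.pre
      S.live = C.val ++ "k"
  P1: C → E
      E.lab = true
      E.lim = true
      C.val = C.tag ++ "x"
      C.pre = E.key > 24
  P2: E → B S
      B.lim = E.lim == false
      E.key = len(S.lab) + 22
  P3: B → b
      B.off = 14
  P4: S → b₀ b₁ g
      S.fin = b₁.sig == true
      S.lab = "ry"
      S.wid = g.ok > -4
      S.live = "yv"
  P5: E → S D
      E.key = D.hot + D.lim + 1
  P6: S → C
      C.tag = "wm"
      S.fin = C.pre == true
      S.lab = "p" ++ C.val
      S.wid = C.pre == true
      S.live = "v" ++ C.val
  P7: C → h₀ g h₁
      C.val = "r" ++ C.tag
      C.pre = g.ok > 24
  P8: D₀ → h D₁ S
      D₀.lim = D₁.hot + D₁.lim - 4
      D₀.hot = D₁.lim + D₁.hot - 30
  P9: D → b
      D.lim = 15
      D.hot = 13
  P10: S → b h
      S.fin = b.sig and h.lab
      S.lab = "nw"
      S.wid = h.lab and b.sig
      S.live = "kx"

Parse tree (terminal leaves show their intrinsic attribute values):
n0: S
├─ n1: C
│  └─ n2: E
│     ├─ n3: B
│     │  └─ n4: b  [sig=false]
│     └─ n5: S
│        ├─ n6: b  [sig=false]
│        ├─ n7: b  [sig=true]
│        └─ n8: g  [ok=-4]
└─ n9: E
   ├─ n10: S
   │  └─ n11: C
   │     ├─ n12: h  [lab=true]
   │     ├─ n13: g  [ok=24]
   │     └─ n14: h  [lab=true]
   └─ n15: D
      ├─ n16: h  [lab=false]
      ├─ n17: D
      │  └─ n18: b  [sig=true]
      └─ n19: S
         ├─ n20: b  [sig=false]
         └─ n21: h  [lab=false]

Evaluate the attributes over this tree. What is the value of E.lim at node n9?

true

1. n1.tag = "yw"  ["yw"]
2. n2.lab = true  [true]
3. n2.lim = true  [true]
4. n3.lim = false  [E.lim == false]
5. n4.sig = false  [terminal]
6. n3.off = 14  [14]
7. n6.sig = false  [terminal]
8. n7.sig = true  [terminal]
9. n8.ok = -4  [terminal]
10. n5.fin = true  [b₁.sig == true]
11. n5.lab = "ry"  ["ry"]
12. n5.wid = false  [g.ok > -4]
13. n5.live = "yv"  ["yv"]
14. n2.key = 24  [len(S.lab) + 22]
15. n1.val = "ywx"  [C.tag ++ "x"]
16. n1.pre = false  [E.key > 24]
17. n9.lab = false  [false]
18. n9.lim = true  [C.pre == false]
19. n11.tag = "wm"  ["wm"]
20. n12.lab = true  [terminal]
21. n13.ok = 24  [terminal]
22. n14.lab = true  [terminal]
23. n11.val = "rwm"  ["r" ++ C.tag]
24. n11.pre = false  [g.ok > 24]
25. n10.fin = false  [C.pre == true]
26. n10.lab = "prwm"  ["p" ++ C.val]
27. n10.wid = false  [C.pre == true]
28. n10.live = "vrwm"  ["v" ++ C.val]
29. n16.lab = false  [terminal]
30. n18.sig = true  [terminal]
31. n17.lim = 15  [15]
32. n17.hot = 13  [13]
33. n20.sig = false  [terminal]
34. n21.lab = false  [terminal]
35. n19.fin = false  [b.sig and h.lab]
36. n19.lab = "nw"  ["nw"]
37. n19.wid = false  [h.lab and b.sig]
38. n19.live = "kx"  ["kx"]
39. n15.lim = 24  [D₁.hot + D₁.lim - 4]
40. n15.hot = -2  [D₁.lim + D₁.hot - 30]
41. n9.key = 23  [D.hot + D.lim + 1]
42. n0.fin = false  [C.pre == true]
43. n0.lab = "ywxm"  [C.val ++ "m"]
44. n0.wid = true  [not C.pre]
45. n0.live = "ywxk"  [C.val ++ "k"]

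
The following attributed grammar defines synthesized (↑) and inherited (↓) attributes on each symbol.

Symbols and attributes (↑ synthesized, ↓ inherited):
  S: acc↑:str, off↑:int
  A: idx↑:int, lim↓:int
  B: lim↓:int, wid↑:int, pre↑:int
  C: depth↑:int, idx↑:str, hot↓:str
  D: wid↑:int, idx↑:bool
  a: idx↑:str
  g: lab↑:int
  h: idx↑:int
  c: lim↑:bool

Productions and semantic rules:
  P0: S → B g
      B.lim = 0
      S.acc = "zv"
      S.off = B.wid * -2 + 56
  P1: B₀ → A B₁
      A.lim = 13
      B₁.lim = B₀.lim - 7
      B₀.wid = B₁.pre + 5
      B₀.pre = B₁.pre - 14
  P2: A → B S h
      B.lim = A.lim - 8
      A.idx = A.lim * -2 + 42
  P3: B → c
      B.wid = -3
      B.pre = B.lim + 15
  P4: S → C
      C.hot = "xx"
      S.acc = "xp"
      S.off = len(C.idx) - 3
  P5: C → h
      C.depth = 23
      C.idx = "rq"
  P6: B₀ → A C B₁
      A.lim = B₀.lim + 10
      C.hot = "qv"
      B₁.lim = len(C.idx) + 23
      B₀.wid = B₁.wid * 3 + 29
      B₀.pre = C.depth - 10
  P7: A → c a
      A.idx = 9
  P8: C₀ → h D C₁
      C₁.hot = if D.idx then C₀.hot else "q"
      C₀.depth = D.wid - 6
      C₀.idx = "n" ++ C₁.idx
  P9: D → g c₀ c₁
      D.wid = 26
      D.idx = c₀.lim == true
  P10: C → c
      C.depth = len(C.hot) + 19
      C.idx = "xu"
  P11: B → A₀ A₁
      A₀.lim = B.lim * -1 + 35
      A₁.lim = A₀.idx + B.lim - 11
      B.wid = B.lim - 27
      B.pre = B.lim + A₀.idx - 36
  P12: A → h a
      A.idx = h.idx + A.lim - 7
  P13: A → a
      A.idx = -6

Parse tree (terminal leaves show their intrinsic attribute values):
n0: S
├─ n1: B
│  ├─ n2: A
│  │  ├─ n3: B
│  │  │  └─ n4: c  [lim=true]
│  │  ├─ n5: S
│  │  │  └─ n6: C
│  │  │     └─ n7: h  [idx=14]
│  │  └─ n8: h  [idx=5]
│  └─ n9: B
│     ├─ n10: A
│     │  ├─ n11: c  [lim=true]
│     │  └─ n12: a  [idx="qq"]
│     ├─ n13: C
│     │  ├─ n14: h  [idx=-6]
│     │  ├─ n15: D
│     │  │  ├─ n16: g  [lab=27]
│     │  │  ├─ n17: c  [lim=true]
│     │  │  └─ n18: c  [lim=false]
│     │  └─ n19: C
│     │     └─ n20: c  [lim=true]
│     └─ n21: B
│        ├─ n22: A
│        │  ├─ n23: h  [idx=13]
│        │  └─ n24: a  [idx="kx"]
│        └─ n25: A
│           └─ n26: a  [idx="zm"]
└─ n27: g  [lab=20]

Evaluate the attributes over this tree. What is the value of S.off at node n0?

1. n1.lim = 0  [0]
2. n2.lim = 13  [13]
3. n3.lim = 5  [A.lim - 8]
4. n4.lim = true  [terminal]
5. n3.wid = -3  [-3]
6. n3.pre = 20  [B.lim + 15]
7. n6.hot = "xx"  ["xx"]
8. n7.idx = 14  [terminal]
9. n6.depth = 23  [23]
10. n6.idx = "rq"  ["rq"]
11. n5.acc = "xp"  ["xp"]
12. n5.off = -1  [len(C.idx) - 3]
13. n8.idx = 5  [terminal]
14. n2.idx = 16  [A.lim * -2 + 42]
15. n9.lim = -7  [B₀.lim - 7]
16. n10.lim = 3  [B₀.lim + 10]
17. n11.lim = true  [terminal]
18. n12.idx = "qq"  [terminal]
19. n10.idx = 9  [9]
20. n13.hot = "qv"  ["qv"]
21. n14.idx = -6  [terminal]
22. n16.lab = 27  [terminal]
23. n17.lim = true  [terminal]
24. n18.lim = false  [terminal]
25. n15.wid = 26  [26]
26. n15.idx = true  [c₀.lim == true]
27. n19.hot = "qv"  [if D.idx then C₀.hot else "q"]
28. n20.lim = true  [terminal]
29. n19.depth = 21  [len(C.hot) + 19]
30. n19.idx = "xu"  ["xu"]
31. n13.depth = 20  [D.wid - 6]
32. n13.idx = "nxu"  ["n" ++ C₁.idx]
33. n21.lim = 26  [len(C.idx) + 23]
34. n22.lim = 9  [B.lim * -1 + 35]
35. n23.idx = 13  [terminal]
36. n24.idx = "kx"  [terminal]
37. n22.idx = 15  [h.idx + A.lim - 7]
38. n25.lim = 30  [A₀.idx + B.lim - 11]
39. n26.idx = "zm"  [terminal]
40. n25.idx = -6  [-6]
41. n21.wid = -1  [B.lim - 27]
42. n21.pre = 5  [B.lim + A₀.idx - 36]
43. n9.wid = 26  [B₁.wid * 3 + 29]
44. n9.pre = 10  [C.depth - 10]
45. n1.wid = 15  [B₁.pre + 5]
46. n1.pre = -4  [B₁.pre - 14]
47. n27.lab = 20  [terminal]
48. n0.acc = "zv"  ["zv"]
49. n0.off = 26  [B.wid * -2 + 56]

26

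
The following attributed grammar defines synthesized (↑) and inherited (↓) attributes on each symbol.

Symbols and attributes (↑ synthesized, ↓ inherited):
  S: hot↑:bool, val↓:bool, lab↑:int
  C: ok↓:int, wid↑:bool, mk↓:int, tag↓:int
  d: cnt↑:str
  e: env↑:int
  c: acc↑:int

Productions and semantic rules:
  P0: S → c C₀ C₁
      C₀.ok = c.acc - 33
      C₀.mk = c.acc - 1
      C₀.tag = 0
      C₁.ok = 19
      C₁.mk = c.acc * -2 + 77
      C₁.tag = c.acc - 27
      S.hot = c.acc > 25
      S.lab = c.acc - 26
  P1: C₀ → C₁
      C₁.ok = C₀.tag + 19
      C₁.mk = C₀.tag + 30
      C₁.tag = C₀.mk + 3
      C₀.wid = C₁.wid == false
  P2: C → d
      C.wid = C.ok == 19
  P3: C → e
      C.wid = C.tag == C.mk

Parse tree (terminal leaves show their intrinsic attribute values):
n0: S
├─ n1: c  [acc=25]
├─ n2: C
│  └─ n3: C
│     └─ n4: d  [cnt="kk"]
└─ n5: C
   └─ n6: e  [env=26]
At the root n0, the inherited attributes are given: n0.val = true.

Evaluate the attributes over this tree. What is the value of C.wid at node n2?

false

1. n0.val = true  [given at root]
2. n1.acc = 25  [terminal]
3. n2.ok = -8  [c.acc - 33]
4. n2.mk = 24  [c.acc - 1]
5. n2.tag = 0  [0]
6. n3.ok = 19  [C₀.tag + 19]
7. n3.mk = 30  [C₀.tag + 30]
8. n3.tag = 27  [C₀.mk + 3]
9. n4.cnt = "kk"  [terminal]
10. n3.wid = true  [C.ok == 19]
11. n2.wid = false  [C₁.wid == false]
12. n5.ok = 19  [19]
13. n5.mk = 27  [c.acc * -2 + 77]
14. n5.tag = -2  [c.acc - 27]
15. n6.env = 26  [terminal]
16. n5.wid = false  [C.tag == C.mk]
17. n0.hot = false  [c.acc > 25]
18. n0.lab = -1  [c.acc - 26]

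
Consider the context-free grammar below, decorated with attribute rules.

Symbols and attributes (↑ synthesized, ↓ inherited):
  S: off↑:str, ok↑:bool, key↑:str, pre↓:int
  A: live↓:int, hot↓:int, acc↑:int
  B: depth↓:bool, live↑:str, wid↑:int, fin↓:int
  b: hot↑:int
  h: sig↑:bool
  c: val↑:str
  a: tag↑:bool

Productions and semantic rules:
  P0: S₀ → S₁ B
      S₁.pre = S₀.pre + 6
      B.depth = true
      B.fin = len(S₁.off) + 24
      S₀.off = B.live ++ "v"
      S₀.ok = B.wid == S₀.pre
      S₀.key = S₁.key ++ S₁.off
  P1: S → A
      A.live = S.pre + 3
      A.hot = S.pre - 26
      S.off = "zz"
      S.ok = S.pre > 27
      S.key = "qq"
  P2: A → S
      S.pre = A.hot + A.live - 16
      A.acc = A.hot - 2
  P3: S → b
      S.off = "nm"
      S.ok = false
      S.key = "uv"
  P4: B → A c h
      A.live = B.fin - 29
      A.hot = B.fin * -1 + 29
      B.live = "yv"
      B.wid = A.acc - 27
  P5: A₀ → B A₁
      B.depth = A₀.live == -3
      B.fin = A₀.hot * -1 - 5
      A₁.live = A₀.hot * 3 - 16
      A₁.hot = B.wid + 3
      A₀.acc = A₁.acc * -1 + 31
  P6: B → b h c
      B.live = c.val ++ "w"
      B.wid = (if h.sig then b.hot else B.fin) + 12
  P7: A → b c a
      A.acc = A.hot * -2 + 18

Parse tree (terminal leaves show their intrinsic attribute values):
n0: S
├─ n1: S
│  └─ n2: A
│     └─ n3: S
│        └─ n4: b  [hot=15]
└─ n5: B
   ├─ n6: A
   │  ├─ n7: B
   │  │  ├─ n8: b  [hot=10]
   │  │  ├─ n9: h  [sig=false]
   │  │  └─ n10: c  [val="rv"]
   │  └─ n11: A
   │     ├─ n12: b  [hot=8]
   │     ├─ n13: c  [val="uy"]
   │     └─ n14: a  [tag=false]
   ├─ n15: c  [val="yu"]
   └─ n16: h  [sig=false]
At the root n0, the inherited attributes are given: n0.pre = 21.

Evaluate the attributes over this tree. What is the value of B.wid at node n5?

0

1. n0.pre = 21  [given at root]
2. n1.pre = 27  [S₀.pre + 6]
3. n2.live = 30  [S.pre + 3]
4. n2.hot = 1  [S.pre - 26]
5. n3.pre = 15  [A.hot + A.live - 16]
6. n4.hot = 15  [terminal]
7. n3.off = "nm"  ["nm"]
8. n3.ok = false  [false]
9. n3.key = "uv"  ["uv"]
10. n2.acc = -1  [A.hot - 2]
11. n1.off = "zz"  ["zz"]
12. n1.ok = false  [S.pre > 27]
13. n1.key = "qq"  ["qq"]
14. n5.depth = true  [true]
15. n5.fin = 26  [len(S₁.off) + 24]
16. n6.live = -3  [B.fin - 29]
17. n6.hot = 3  [B.fin * -1 + 29]
18. n7.depth = true  [A₀.live == -3]
19. n7.fin = -8  [A₀.hot * -1 - 5]
20. n8.hot = 10  [terminal]
21. n9.sig = false  [terminal]
22. n10.val = "rv"  [terminal]
23. n7.live = "rvw"  [c.val ++ "w"]
24. n7.wid = 4  [(if h.sig then b.hot else B.fin) + 12]
25. n11.live = -7  [A₀.hot * 3 - 16]
26. n11.hot = 7  [B.wid + 3]
27. n12.hot = 8  [terminal]
28. n13.val = "uy"  [terminal]
29. n14.tag = false  [terminal]
30. n11.acc = 4  [A.hot * -2 + 18]
31. n6.acc = 27  [A₁.acc * -1 + 31]
32. n15.val = "yu"  [terminal]
33. n16.sig = false  [terminal]
34. n5.live = "yv"  ["yv"]
35. n5.wid = 0  [A.acc - 27]
36. n0.off = "yvv"  [B.live ++ "v"]
37. n0.ok = false  [B.wid == S₀.pre]
38. n0.key = "qqzz"  [S₁.key ++ S₁.off]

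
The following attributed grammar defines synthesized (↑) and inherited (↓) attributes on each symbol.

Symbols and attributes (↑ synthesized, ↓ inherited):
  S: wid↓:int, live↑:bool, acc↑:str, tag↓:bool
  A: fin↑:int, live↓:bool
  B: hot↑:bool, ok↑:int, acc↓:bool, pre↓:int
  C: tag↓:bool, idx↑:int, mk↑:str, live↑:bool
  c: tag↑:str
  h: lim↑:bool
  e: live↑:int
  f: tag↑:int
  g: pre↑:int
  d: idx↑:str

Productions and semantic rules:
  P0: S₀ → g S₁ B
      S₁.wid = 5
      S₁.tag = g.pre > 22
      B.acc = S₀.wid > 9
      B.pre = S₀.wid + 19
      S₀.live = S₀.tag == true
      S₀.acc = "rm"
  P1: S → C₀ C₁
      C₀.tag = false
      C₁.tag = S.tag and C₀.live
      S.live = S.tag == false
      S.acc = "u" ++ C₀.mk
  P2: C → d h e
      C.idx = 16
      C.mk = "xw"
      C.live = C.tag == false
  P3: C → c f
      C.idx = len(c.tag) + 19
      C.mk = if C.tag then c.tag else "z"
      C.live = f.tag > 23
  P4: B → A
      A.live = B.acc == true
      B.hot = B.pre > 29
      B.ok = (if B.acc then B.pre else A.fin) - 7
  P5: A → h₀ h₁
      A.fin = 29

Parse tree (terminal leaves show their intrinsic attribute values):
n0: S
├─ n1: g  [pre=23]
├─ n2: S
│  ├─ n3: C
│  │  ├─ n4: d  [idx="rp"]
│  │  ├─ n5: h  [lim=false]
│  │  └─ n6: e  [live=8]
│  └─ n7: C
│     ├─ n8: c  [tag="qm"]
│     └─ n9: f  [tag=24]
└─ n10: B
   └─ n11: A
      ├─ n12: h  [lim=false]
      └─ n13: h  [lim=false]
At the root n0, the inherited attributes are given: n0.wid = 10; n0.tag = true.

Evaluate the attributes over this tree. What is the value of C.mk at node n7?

"qm"

1. n0.wid = 10  [given at root]
2. n0.tag = true  [given at root]
3. n1.pre = 23  [terminal]
4. n2.wid = 5  [5]
5. n2.tag = true  [g.pre > 22]
6. n3.tag = false  [false]
7. n4.idx = "rp"  [terminal]
8. n5.lim = false  [terminal]
9. n6.live = 8  [terminal]
10. n3.idx = 16  [16]
11. n3.mk = "xw"  ["xw"]
12. n3.live = true  [C.tag == false]
13. n7.tag = true  [S.tag and C₀.live]
14. n8.tag = "qm"  [terminal]
15. n9.tag = 24  [terminal]
16. n7.idx = 21  [len(c.tag) + 19]
17. n7.mk = "qm"  [if C.tag then c.tag else "z"]
18. n7.live = true  [f.tag > 23]
19. n2.live = false  [S.tag == false]
20. n2.acc = "uxw"  ["u" ++ C₀.mk]
21. n10.acc = true  [S₀.wid > 9]
22. n10.pre = 29  [S₀.wid + 19]
23. n11.live = true  [B.acc == true]
24. n12.lim = false  [terminal]
25. n13.lim = false  [terminal]
26. n11.fin = 29  [29]
27. n10.hot = false  [B.pre > 29]
28. n10.ok = 22  [(if B.acc then B.pre else A.fin) - 7]
29. n0.live = true  [S₀.tag == true]
30. n0.acc = "rm"  ["rm"]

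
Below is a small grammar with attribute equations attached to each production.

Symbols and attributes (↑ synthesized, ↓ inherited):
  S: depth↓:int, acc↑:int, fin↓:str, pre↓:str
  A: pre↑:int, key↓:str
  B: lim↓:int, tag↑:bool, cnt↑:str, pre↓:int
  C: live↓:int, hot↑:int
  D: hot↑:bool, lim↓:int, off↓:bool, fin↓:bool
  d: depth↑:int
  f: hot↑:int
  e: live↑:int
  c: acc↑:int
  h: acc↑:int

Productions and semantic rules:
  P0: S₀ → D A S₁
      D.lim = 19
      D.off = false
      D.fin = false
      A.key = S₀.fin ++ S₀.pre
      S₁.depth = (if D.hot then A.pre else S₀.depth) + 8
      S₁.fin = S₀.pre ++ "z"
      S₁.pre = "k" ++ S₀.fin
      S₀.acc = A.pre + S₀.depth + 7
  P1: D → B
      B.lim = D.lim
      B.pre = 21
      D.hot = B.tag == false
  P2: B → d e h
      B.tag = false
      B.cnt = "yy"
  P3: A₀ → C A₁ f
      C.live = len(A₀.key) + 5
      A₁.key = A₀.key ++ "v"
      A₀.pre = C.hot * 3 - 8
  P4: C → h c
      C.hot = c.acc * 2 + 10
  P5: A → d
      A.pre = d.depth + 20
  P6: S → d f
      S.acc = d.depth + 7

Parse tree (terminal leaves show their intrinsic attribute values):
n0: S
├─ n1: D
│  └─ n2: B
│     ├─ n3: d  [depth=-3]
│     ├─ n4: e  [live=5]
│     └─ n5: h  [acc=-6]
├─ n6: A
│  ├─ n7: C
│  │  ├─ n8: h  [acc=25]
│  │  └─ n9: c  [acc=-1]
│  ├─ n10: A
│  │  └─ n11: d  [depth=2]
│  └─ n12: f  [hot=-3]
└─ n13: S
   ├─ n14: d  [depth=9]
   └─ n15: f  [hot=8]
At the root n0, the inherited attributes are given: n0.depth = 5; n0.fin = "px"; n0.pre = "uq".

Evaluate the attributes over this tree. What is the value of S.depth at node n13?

24

1. n0.depth = 5  [given at root]
2. n0.fin = "px"  [given at root]
3. n0.pre = "uq"  [given at root]
4. n1.lim = 19  [19]
5. n1.off = false  [false]
6. n1.fin = false  [false]
7. n2.lim = 19  [D.lim]
8. n2.pre = 21  [21]
9. n3.depth = -3  [terminal]
10. n4.live = 5  [terminal]
11. n5.acc = -6  [terminal]
12. n2.tag = false  [false]
13. n2.cnt = "yy"  ["yy"]
14. n1.hot = true  [B.tag == false]
15. n6.key = "pxuq"  [S₀.fin ++ S₀.pre]
16. n7.live = 9  [len(A₀.key) + 5]
17. n8.acc = 25  [terminal]
18. n9.acc = -1  [terminal]
19. n7.hot = 8  [c.acc * 2 + 10]
20. n10.key = "pxuqv"  [A₀.key ++ "v"]
21. n11.depth = 2  [terminal]
22. n10.pre = 22  [d.depth + 20]
23. n12.hot = -3  [terminal]
24. n6.pre = 16  [C.hot * 3 - 8]
25. n13.depth = 24  [(if D.hot then A.pre else S₀.depth) + 8]
26. n13.fin = "uqz"  [S₀.pre ++ "z"]
27. n13.pre = "kpx"  ["k" ++ S₀.fin]
28. n14.depth = 9  [terminal]
29. n15.hot = 8  [terminal]
30. n13.acc = 16  [d.depth + 7]
31. n0.acc = 28  [A.pre + S₀.depth + 7]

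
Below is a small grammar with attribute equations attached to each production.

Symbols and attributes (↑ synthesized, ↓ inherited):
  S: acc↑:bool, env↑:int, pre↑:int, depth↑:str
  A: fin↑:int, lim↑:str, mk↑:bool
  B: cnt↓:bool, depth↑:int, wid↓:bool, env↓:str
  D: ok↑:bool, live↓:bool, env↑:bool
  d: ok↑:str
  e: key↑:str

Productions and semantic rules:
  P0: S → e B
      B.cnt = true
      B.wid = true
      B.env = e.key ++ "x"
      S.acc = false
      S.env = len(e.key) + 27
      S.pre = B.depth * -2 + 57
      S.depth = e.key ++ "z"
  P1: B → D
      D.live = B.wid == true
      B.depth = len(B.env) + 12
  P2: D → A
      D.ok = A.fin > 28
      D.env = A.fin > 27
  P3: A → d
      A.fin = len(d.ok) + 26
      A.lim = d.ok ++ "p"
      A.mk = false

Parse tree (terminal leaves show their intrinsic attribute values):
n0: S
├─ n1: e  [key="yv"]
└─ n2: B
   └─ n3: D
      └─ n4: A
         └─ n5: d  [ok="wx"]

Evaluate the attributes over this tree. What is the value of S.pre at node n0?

27

1. n1.key = "yv"  [terminal]
2. n2.cnt = true  [true]
3. n2.wid = true  [true]
4. n2.env = "yvx"  [e.key ++ "x"]
5. n3.live = true  [B.wid == true]
6. n5.ok = "wx"  [terminal]
7. n4.fin = 28  [len(d.ok) + 26]
8. n4.lim = "wxp"  [d.ok ++ "p"]
9. n4.mk = false  [false]
10. n3.ok = false  [A.fin > 28]
11. n3.env = true  [A.fin > 27]
12. n2.depth = 15  [len(B.env) + 12]
13. n0.acc = false  [false]
14. n0.env = 29  [len(e.key) + 27]
15. n0.pre = 27  [B.depth * -2 + 57]
16. n0.depth = "yvz"  [e.key ++ "z"]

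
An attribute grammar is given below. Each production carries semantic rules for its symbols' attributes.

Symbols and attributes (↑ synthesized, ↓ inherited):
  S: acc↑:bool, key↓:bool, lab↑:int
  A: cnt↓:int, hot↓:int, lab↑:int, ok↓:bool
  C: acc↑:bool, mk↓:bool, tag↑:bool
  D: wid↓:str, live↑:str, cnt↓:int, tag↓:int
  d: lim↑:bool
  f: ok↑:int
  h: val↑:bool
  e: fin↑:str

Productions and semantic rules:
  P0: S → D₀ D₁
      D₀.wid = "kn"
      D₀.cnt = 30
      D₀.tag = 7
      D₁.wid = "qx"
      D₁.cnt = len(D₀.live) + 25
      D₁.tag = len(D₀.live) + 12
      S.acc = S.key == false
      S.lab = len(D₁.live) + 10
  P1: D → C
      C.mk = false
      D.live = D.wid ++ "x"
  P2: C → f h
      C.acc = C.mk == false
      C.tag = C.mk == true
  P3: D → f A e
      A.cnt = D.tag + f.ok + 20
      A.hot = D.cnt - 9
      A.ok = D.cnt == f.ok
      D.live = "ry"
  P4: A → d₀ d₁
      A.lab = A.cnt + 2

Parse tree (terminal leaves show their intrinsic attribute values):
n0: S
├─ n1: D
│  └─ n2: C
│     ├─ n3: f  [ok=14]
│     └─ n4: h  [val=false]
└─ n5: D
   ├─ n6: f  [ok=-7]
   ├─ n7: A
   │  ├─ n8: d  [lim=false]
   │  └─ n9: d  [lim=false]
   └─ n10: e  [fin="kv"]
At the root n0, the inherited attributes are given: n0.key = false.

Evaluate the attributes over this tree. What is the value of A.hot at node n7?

19

1. n0.key = false  [given at root]
2. n1.wid = "kn"  ["kn"]
3. n1.cnt = 30  [30]
4. n1.tag = 7  [7]
5. n2.mk = false  [false]
6. n3.ok = 14  [terminal]
7. n4.val = false  [terminal]
8. n2.acc = true  [C.mk == false]
9. n2.tag = false  [C.mk == true]
10. n1.live = "knx"  [D.wid ++ "x"]
11. n5.wid = "qx"  ["qx"]
12. n5.cnt = 28  [len(D₀.live) + 25]
13. n5.tag = 15  [len(D₀.live) + 12]
14. n6.ok = -7  [terminal]
15. n7.cnt = 28  [D.tag + f.ok + 20]
16. n7.hot = 19  [D.cnt - 9]
17. n7.ok = false  [D.cnt == f.ok]
18. n8.lim = false  [terminal]
19. n9.lim = false  [terminal]
20. n7.lab = 30  [A.cnt + 2]
21. n10.fin = "kv"  [terminal]
22. n5.live = "ry"  ["ry"]
23. n0.acc = true  [S.key == false]
24. n0.lab = 12  [len(D₁.live) + 10]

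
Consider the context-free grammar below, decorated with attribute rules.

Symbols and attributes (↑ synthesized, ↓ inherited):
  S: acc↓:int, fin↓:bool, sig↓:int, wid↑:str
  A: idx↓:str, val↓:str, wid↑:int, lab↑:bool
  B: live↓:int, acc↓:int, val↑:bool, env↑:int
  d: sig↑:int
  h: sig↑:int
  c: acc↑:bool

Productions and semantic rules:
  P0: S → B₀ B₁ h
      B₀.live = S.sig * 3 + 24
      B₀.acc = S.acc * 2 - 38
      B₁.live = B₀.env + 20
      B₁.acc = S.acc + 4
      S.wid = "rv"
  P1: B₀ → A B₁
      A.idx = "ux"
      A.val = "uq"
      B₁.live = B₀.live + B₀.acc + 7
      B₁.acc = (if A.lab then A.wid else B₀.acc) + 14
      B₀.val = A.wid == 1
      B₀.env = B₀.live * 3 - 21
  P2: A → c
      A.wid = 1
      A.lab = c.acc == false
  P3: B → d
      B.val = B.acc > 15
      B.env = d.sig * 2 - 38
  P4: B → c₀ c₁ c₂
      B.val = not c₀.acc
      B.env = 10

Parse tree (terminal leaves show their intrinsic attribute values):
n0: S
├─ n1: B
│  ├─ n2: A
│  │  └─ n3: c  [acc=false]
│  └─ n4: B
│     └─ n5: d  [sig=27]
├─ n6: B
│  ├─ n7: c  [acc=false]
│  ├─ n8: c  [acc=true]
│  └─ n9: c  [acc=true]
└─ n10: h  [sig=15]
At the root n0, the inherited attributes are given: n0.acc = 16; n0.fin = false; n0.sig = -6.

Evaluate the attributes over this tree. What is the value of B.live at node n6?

17

1. n0.acc = 16  [given at root]
2. n0.fin = false  [given at root]
3. n0.sig = -6  [given at root]
4. n1.live = 6  [S.sig * 3 + 24]
5. n1.acc = -6  [S.acc * 2 - 38]
6. n2.idx = "ux"  ["ux"]
7. n2.val = "uq"  ["uq"]
8. n3.acc = false  [terminal]
9. n2.wid = 1  [1]
10. n2.lab = true  [c.acc == false]
11. n4.live = 7  [B₀.live + B₀.acc + 7]
12. n4.acc = 15  [(if A.lab then A.wid else B₀.acc) + 14]
13. n5.sig = 27  [terminal]
14. n4.val = false  [B.acc > 15]
15. n4.env = 16  [d.sig * 2 - 38]
16. n1.val = true  [A.wid == 1]
17. n1.env = -3  [B₀.live * 3 - 21]
18. n6.live = 17  [B₀.env + 20]
19. n6.acc = 20  [S.acc + 4]
20. n7.acc = false  [terminal]
21. n8.acc = true  [terminal]
22. n9.acc = true  [terminal]
23. n6.val = true  [not c₀.acc]
24. n6.env = 10  [10]
25. n10.sig = 15  [terminal]
26. n0.wid = "rv"  ["rv"]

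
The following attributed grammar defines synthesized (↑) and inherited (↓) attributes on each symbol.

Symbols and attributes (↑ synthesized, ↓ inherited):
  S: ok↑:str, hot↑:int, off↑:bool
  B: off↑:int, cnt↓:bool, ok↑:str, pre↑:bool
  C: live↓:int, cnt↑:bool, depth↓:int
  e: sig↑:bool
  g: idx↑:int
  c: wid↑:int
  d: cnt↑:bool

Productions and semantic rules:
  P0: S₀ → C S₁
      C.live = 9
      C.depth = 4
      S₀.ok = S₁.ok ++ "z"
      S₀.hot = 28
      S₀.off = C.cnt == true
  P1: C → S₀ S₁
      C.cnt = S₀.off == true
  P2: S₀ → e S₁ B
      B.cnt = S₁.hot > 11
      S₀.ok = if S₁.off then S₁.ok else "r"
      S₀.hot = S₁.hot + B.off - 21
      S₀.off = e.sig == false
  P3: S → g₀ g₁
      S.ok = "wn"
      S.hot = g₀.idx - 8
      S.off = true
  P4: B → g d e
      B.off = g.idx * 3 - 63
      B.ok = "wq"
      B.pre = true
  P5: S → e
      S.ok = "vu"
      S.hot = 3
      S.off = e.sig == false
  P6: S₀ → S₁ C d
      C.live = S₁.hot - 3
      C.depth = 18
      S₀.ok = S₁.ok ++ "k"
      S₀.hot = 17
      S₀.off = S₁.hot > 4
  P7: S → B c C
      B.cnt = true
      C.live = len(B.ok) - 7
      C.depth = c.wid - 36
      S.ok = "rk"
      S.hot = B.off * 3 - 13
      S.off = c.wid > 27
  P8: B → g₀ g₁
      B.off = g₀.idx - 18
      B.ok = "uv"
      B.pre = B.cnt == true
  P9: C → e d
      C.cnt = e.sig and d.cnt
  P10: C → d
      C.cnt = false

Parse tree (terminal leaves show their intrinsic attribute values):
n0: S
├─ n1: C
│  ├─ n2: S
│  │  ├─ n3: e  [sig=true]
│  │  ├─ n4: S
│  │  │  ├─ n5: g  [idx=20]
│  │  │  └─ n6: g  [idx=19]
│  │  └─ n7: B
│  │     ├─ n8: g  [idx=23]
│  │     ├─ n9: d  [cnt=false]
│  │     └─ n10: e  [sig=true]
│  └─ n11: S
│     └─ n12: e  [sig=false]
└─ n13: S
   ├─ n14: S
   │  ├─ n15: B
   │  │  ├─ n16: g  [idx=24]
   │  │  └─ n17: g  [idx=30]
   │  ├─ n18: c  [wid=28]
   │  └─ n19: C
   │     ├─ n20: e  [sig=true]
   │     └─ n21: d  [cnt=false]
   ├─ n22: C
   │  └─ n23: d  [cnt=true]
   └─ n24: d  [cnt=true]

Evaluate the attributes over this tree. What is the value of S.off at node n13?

true

1. n1.live = 9  [9]
2. n1.depth = 4  [4]
3. n3.sig = true  [terminal]
4. n5.idx = 20  [terminal]
5. n6.idx = 19  [terminal]
6. n4.ok = "wn"  ["wn"]
7. n4.hot = 12  [g₀.idx - 8]
8. n4.off = true  [true]
9. n7.cnt = true  [S₁.hot > 11]
10. n8.idx = 23  [terminal]
11. n9.cnt = false  [terminal]
12. n10.sig = true  [terminal]
13. n7.off = 6  [g.idx * 3 - 63]
14. n7.ok = "wq"  ["wq"]
15. n7.pre = true  [true]
16. n2.ok = "wn"  [if S₁.off then S₁.ok else "r"]
17. n2.hot = -3  [S₁.hot + B.off - 21]
18. n2.off = false  [e.sig == false]
19. n12.sig = false  [terminal]
20. n11.ok = "vu"  ["vu"]
21. n11.hot = 3  [3]
22. n11.off = true  [e.sig == false]
23. n1.cnt = false  [S₀.off == true]
24. n15.cnt = true  [true]
25. n16.idx = 24  [terminal]
26. n17.idx = 30  [terminal]
27. n15.off = 6  [g₀.idx - 18]
28. n15.ok = "uv"  ["uv"]
29. n15.pre = true  [B.cnt == true]
30. n18.wid = 28  [terminal]
31. n19.live = -5  [len(B.ok) - 7]
32. n19.depth = -8  [c.wid - 36]
33. n20.sig = true  [terminal]
34. n21.cnt = false  [terminal]
35. n19.cnt = false  [e.sig and d.cnt]
36. n14.ok = "rk"  ["rk"]
37. n14.hot = 5  [B.off * 3 - 13]
38. n14.off = true  [c.wid > 27]
39. n22.live = 2  [S₁.hot - 3]
40. n22.depth = 18  [18]
41. n23.cnt = true  [terminal]
42. n22.cnt = false  [false]
43. n24.cnt = true  [terminal]
44. n13.ok = "rkk"  [S₁.ok ++ "k"]
45. n13.hot = 17  [17]
46. n13.off = true  [S₁.hot > 4]
47. n0.ok = "rkkz"  [S₁.ok ++ "z"]
48. n0.hot = 28  [28]
49. n0.off = false  [C.cnt == true]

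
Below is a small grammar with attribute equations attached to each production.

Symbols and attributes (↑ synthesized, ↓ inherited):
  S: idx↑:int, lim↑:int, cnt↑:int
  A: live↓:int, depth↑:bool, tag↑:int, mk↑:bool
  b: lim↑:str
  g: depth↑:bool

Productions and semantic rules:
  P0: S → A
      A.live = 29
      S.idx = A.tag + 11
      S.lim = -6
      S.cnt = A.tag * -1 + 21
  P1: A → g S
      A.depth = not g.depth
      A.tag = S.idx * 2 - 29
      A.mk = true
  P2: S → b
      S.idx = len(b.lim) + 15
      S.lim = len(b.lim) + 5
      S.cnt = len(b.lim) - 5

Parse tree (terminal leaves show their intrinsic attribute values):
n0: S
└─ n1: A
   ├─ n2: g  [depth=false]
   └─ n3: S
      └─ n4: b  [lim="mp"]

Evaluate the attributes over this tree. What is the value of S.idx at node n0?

1. n1.live = 29  [29]
2. n2.depth = false  [terminal]
3. n4.lim = "mp"  [terminal]
4. n3.idx = 17  [len(b.lim) + 15]
5. n3.lim = 7  [len(b.lim) + 5]
6. n3.cnt = -3  [len(b.lim) - 5]
7. n1.depth = true  [not g.depth]
8. n1.tag = 5  [S.idx * 2 - 29]
9. n1.mk = true  [true]
10. n0.idx = 16  [A.tag + 11]
11. n0.lim = -6  [-6]
12. n0.cnt = 16  [A.tag * -1 + 21]

16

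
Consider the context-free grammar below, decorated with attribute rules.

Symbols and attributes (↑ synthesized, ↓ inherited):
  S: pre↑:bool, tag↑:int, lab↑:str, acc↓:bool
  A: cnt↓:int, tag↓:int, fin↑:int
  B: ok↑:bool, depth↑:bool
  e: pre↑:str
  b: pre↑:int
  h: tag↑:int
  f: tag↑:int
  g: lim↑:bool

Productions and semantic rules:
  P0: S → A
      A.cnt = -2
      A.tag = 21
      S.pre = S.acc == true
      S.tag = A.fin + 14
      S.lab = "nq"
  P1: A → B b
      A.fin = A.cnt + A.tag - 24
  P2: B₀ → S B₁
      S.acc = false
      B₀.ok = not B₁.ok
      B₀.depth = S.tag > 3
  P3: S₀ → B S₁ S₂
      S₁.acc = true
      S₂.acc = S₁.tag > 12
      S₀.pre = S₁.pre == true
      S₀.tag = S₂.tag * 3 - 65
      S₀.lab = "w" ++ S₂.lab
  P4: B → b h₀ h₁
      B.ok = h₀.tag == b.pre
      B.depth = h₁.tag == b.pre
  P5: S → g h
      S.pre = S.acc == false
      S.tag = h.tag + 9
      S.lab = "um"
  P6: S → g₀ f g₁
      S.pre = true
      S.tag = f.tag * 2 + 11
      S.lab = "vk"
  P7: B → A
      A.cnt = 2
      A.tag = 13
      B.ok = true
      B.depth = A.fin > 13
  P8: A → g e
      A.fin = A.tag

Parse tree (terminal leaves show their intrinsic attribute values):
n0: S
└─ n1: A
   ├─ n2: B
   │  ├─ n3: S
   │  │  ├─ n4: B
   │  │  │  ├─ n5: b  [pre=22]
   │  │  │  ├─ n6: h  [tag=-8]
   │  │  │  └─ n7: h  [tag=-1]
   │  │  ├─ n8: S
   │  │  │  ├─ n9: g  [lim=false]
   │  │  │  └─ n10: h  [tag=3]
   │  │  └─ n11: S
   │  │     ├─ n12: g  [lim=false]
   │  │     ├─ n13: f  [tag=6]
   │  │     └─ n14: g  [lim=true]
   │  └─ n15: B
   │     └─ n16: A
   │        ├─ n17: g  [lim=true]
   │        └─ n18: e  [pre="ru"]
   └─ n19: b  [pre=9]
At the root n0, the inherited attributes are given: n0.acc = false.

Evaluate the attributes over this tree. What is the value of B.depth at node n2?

true

1. n0.acc = false  [given at root]
2. n1.cnt = -2  [-2]
3. n1.tag = 21  [21]
4. n3.acc = false  [false]
5. n5.pre = 22  [terminal]
6. n6.tag = -8  [terminal]
7. n7.tag = -1  [terminal]
8. n4.ok = false  [h₀.tag == b.pre]
9. n4.depth = false  [h₁.tag == b.pre]
10. n8.acc = true  [true]
11. n9.lim = false  [terminal]
12. n10.tag = 3  [terminal]
13. n8.pre = false  [S.acc == false]
14. n8.tag = 12  [h.tag + 9]
15. n8.lab = "um"  ["um"]
16. n11.acc = false  [S₁.tag > 12]
17. n12.lim = false  [terminal]
18. n13.tag = 6  [terminal]
19. n14.lim = true  [terminal]
20. n11.pre = true  [true]
21. n11.tag = 23  [f.tag * 2 + 11]
22. n11.lab = "vk"  ["vk"]
23. n3.pre = false  [S₁.pre == true]
24. n3.tag = 4  [S₂.tag * 3 - 65]
25. n3.lab = "wvk"  ["w" ++ S₂.lab]
26. n16.cnt = 2  [2]
27. n16.tag = 13  [13]
28. n17.lim = true  [terminal]
29. n18.pre = "ru"  [terminal]
30. n16.fin = 13  [A.tag]
31. n15.ok = true  [true]
32. n15.depth = false  [A.fin > 13]
33. n2.ok = false  [not B₁.ok]
34. n2.depth = true  [S.tag > 3]
35. n19.pre = 9  [terminal]
36. n1.fin = -5  [A.cnt + A.tag - 24]
37. n0.pre = false  [S.acc == true]
38. n0.tag = 9  [A.fin + 14]
39. n0.lab = "nq"  ["nq"]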